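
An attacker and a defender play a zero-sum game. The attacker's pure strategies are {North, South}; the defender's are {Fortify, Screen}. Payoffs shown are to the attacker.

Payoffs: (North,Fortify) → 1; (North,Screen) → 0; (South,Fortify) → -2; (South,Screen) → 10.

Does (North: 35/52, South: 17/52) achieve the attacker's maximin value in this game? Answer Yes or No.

Against Fortify this mix gives (35/52)·1 + (17/52)·(-2) = 1/52.
Against Screen this mix gives (35/52)·0 + (17/52)·10 = 85/26.
The defender will play Fortify, holding the attacker to 1/52. Shifting weight toward the row that does better against Fortify would raise this floor (the equalizing mix achieves 10/13 against both Fortify and Screen), so the proposed strategy is not optimal.

No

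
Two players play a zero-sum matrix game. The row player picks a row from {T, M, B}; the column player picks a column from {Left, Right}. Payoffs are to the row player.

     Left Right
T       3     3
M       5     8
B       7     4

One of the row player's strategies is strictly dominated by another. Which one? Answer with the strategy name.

M gives a strictly higher payoff than T against every column: 5 > 3, 8 > 3.
So T is strictly dominated and the row player never plays it.

T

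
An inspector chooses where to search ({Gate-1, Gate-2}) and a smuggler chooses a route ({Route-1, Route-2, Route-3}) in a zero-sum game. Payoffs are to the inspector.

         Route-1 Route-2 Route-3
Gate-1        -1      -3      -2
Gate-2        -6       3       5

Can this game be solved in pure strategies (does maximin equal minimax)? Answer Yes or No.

No

Row minima: Gate-1 → -3, Gate-2 → -6; maximin = -3.
Column maxima: Route-1 → -1, Route-2 → 3, Route-3 → 5; minimax = -1.
-3 ≠ -1, so no pure-strategy equilibrium exists.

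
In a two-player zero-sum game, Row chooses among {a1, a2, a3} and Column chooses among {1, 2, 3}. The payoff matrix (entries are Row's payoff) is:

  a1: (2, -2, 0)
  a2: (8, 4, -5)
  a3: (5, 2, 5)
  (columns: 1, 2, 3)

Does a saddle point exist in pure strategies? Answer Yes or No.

Row minima: a1 → -2, a2 → -5, a3 → 2; maximin = 2.
Column maxima: 1 → 8, 2 → 4, 3 → 5; minimax = 4.
2 ≠ 4, so no pure-strategy equilibrium exists.

No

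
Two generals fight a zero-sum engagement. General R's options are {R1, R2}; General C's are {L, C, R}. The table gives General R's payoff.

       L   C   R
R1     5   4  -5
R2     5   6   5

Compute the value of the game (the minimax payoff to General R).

5

Row minima: R1 → -5, R2 → 5; maximin = 5.
Column maxima: L → 5, C → 6, R → 5; minimax = 5.
Since maximin = minimax = 5, there is a saddle point and the value is 5.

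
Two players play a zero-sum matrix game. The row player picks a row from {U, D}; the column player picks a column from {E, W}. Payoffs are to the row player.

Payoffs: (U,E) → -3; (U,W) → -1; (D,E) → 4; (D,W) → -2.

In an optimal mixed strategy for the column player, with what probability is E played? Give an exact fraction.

1/8

Row minima: U → -3, D → -2; maximin = -2.
Column maxima: E → 4, W → -1; minimax = -1.
-2 ≠ -1, so there is no saddle point; optimal play is mixed.
Let the row player play U with probability p. Expected payoff against E: (-3)p + 4(1−p) = −7p + 4; against W: (-1)p + (-2)(1−p) = p − 2.
Setting these equal: −7p + 4 = p − 2 ⇒ −8p = -6 ⇒ p = 3/4, and the value is (-7)·(3/4) + 4 = -5/4.
For the column player: with q = P(E), equating U's and D's payoffs gives −2q − 1 = 6q − 2 ⇒ q = 1/8.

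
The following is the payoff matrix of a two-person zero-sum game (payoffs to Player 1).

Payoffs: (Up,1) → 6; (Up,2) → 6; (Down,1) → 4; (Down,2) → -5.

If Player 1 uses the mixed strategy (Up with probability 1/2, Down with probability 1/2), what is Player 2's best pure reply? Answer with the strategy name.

2

If Player 2 plays 1, Player 1's expected payoff is (1/2)·6 + (1/2)·4 = 5.
If Player 2 plays 2, Player 1's expected payoff is (1/2)·6 + (1/2)·(-5) = 1/2.
Player 2 minimizes Player 1's payoff; the smallest is 1/2, so the best response is 2.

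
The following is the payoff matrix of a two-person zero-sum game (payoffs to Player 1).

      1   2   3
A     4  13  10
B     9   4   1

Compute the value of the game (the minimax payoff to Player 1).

Row minima: A → 4, B → 1; maximin = 4.
Column maxima: 1 → 9, 2 → 13, 3 → 10; minimax = 9.
4 ≠ 9, so there is no saddle point; optimal play is mixed.
2 is strictly dominated by 3 (it gives Player 1 strictly more in every row), so Player 2 never plays it.
On the remaining 2×2 (A, B vs 1, 3):
Let Player 1 play A with probability p. Expected payoff against 1: 4p + 9(1−p) = −5p + 9; against 3: 10p + 1(1−p) = 9p + 1.
Setting these equal: −5p + 9 = 9p + 1 ⇒ −14p = -8 ⇒ p = 4/7, and the value is (-5)·(4/7) + 9 = 43/7.
For Player 2: with q = P(1), equating A's and B's payoffs gives −6q + 10 = 8q + 1 ⇒ q = 9/14.

43/7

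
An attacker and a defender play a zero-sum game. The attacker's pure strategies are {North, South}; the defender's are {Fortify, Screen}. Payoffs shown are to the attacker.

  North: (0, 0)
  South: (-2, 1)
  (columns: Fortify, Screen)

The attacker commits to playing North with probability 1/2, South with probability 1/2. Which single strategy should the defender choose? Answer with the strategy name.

If the defender plays Fortify, the attacker's expected payoff is (1/2)·0 + (1/2)·(-2) = -1.
If the defender plays Screen, the attacker's expected payoff is (1/2)·0 + (1/2)·1 = 1/2.
The defender minimizes the attacker's payoff; the smallest is -1, so the best response is Fortify.

Fortify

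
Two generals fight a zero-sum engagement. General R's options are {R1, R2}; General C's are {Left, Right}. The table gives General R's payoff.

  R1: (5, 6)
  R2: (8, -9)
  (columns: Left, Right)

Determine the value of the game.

31/6

Row minima: R1 → 5, R2 → -9; maximin = 5.
Column maxima: Left → 8, Right → 6; minimax = 6.
5 ≠ 6, so there is no saddle point; optimal play is mixed.
Let General R play R1 with probability p. Expected payoff against Left: 5p + 8(1−p) = −3p + 8; against Right: 6p + (-9)(1−p) = 15p − 9.
Setting these equal: −3p + 8 = 15p − 9 ⇒ −18p = -17 ⇒ p = 17/18, and the value is (-3)·(17/18) + 8 = 31/6.
For General C: with q = P(Left), equating R1's and R2's payoffs gives −q + 6 = 17q − 9 ⇒ q = 5/6.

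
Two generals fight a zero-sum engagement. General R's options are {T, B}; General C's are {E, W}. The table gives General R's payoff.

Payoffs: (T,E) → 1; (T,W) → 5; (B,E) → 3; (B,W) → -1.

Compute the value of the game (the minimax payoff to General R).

Row minima: T → 1, B → -1; maximin = 1.
Column maxima: E → 3, W → 5; minimax = 3.
1 ≠ 3, so there is no saddle point; optimal play is mixed.
Let General R play T with probability p. Expected payoff against E: 1p + 3(1−p) = −2p + 3; against W: 5p + (-1)(1−p) = 6p − 1.
Setting these equal: −2p + 3 = 6p − 1 ⇒ −8p = -4 ⇒ p = 1/2, and the value is (-2)·(1/2) + 3 = 2.
For General C: with q = P(E), equating T's and B's payoffs gives −4q + 5 = 4q − 1 ⇒ q = 3/4.

2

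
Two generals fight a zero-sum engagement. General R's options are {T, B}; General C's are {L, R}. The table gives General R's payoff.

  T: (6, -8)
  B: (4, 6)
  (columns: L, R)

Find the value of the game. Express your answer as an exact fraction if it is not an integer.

Row minima: T → -8, B → 4; maximin = 4.
Column maxima: L → 6, R → 6; minimax = 6.
4 ≠ 6, so there is no saddle point; optimal play is mixed.
Let General R play T with probability p. Expected payoff against L: 6p + 4(1−p) = 2p + 4; against R: (-8)p + 6(1−p) = −14p + 6.
Setting these equal: 2p + 4 = −14p + 6 ⇒ 16p = 2 ⇒ p = 1/8, and the value is (2)·(1/8) + 4 = 17/4.
For General C: with q = P(L), equating T's and B's payoffs gives 14q − 8 = −2q + 6 ⇒ q = 7/8.

17/4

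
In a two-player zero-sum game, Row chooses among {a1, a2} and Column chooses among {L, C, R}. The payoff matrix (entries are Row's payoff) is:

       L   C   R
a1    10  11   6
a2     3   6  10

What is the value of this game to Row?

Row minima: a1 → 6, a2 → 3; maximin = 6.
Column maxima: L → 10, C → 11, R → 10; minimax = 10.
6 ≠ 10, so there is no saddle point; optimal play is mixed.
C is strictly dominated by L (it gives Row strictly more in every row), so Column never plays it.
On the remaining 2×2 (a1, a2 vs L, R):
Let Row play a1 with probability p. Expected payoff against L: 10p + 3(1−p) = 7p + 3; against R: 6p + 10(1−p) = −4p + 10.
Setting these equal: 7p + 3 = −4p + 10 ⇒ 11p = 7 ⇒ p = 7/11, and the value is (7)·(7/11) + 3 = 82/11.
For Column: with q = P(L), equating a1's and a2's payoffs gives 4q + 6 = −7q + 10 ⇒ q = 4/11.

82/11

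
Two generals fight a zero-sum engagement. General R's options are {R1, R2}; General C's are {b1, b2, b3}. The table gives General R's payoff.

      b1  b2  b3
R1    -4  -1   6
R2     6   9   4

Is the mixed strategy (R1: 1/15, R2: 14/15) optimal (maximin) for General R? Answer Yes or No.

No

Against b1 this mix gives (1/15)·(-4) + (14/15)·6 = 16/3.
Against b2 this mix gives (1/15)·(-1) + (14/15)·9 = 25/3.
Against b3 this mix gives (1/15)·6 + (14/15)·4 = 62/15.
General C will play b3, holding General R to 62/15. Shifting weight toward the row that does better against b3 would raise this floor (the equalizing mix achieves 13/3 against both b3 and b1), so the proposed strategy is not optimal.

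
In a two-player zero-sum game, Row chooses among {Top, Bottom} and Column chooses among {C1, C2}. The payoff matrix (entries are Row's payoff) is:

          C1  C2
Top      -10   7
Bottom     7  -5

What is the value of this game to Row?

-1/29

Row minima: Top → -10, Bottom → -5; maximin = -5.
Column maxima: C1 → 7, C2 → 7; minimax = 7.
-5 ≠ 7, so there is no saddle point; optimal play is mixed.
Let Row play Top with probability p. Expected payoff against C1: (-10)p + 7(1−p) = −17p + 7; against C2: 7p + (-5)(1−p) = 12p − 5.
Setting these equal: −17p + 7 = 12p − 5 ⇒ −29p = -12 ⇒ p = 12/29, and the value is (-17)·(12/29) + 7 = -1/29.
For Column: with q = P(C1), equating Top's and Bottom's payoffs gives −17q + 7 = 12q − 5 ⇒ q = 12/29.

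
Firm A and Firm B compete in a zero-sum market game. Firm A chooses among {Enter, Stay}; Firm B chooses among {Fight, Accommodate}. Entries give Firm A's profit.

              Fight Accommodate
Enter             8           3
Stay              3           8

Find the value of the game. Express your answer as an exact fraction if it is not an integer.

Row minima: Enter → 3, Stay → 3; maximin = 3.
Column maxima: Fight → 8, Accommodate → 8; minimax = 8.
3 ≠ 8, so there is no saddle point; optimal play is mixed.
Let Firm A play Enter with probability p. Expected payoff against Fight: 8p + 3(1−p) = 5p + 3; against Accommodate: 3p + 8(1−p) = −5p + 8.
Setting these equal: 5p + 3 = −5p + 8 ⇒ 10p = 5 ⇒ p = 1/2, and the value is (5)·(1/2) + 3 = 11/2.
For Firm B: with q = P(Fight), equating Enter's and Stay's payoffs gives 5q + 3 = −5q + 8 ⇒ q = 1/2.

11/2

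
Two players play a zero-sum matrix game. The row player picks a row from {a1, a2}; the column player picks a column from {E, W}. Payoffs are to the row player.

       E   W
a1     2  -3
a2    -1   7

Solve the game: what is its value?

Row minima: a1 → -3, a2 → -1; maximin = -1.
Column maxima: E → 2, W → 7; minimax = 2.
-1 ≠ 2, so there is no saddle point; optimal play is mixed.
Let the row player play a1 with probability p. Expected payoff against E: 2p + (-1)(1−p) = 3p − 1; against W: (-3)p + 7(1−p) = −10p + 7.
Setting these equal: 3p − 1 = −10p + 7 ⇒ 13p = 8 ⇒ p = 8/13, and the value is (3)·(8/13) − 1 = 11/13.
For the column player: with q = P(E), equating a1's and a2's payoffs gives 5q − 3 = −8q + 7 ⇒ q = 10/13.

11/13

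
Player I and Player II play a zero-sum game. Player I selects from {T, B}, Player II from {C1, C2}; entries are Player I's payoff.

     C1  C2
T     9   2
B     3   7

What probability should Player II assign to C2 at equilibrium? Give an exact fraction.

Row minima: T → 2, B → 3; maximin = 3.
Column maxima: C1 → 9, C2 → 7; minimax = 7.
3 ≠ 7, so there is no saddle point; optimal play is mixed.
Let Player I play T with probability p. Expected payoff against C1: 9p + 3(1−p) = 6p + 3; against C2: 2p + 7(1−p) = −5p + 7.
Setting these equal: 6p + 3 = −5p + 7 ⇒ 11p = 4 ⇒ p = 4/11, and the value is (6)·(4/11) + 3 = 57/11.
For Player II: with q = P(C1), equating T's and B's payoffs gives 7q + 2 = −4q + 7 ⇒ q = 5/11.

6/11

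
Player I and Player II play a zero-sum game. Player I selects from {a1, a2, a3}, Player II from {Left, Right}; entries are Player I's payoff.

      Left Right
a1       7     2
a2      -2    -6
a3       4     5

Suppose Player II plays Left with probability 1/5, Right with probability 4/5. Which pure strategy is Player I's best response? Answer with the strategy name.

Expected payoff of a1: (1/5)·7 + (4/5)·2 = 3.
Expected payoff of a2: (1/5)·(-2) + (4/5)·(-6) = -26/5.
Expected payoff of a3: (1/5)·4 + (4/5)·5 = 24/5.
The largest is 24/5, so Player I's best response is a3.

a3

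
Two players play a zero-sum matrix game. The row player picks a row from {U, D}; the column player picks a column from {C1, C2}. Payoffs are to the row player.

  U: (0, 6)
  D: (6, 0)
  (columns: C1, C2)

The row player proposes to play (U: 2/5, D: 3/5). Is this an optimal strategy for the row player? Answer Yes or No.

Against C1 this mix gives (2/5)·0 + (3/5)·6 = 18/5.
Against C2 this mix gives (2/5)·6 + (3/5)·0 = 12/5.
The column player will play C2, holding the row player to 12/5. Shifting weight toward the row that does better against C2 would raise this floor (the equalizing mix achieves 3 against both C2 and C1), so the proposed strategy is not optimal.

No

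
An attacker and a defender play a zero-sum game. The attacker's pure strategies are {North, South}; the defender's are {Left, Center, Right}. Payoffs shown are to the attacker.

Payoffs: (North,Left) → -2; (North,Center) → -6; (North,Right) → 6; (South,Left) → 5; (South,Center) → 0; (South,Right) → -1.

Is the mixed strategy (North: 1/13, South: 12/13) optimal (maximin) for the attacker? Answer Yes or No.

Yes

Against Left this mix gives (1/13)·(-2) + (12/13)·5 = 58/13.
Against Center this mix gives (1/13)·(-6) + (12/13)·0 = -6/13.
Against Right this mix gives (1/13)·6 + (12/13)·(-1) = -6/13.
All of the defender's active replies (Center, Right) yield -6/13, and no column does worse for the attacker. The mix makes the defender indifferent and guarantees -6/13, so it is optimal.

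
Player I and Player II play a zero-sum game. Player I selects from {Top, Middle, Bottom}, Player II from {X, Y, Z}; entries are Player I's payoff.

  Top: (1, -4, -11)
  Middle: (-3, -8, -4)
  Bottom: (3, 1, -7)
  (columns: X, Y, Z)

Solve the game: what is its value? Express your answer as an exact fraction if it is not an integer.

-5

Row minima: Top → -11, Middle → -8, Bottom → -7; maximin = -7.
Column maxima: X → 3, Y → 1, Z → -4; minimax = -4.
-7 ≠ -4, so there is no saddle point; optimal play is mixed.
Top is strictly dominated by Bottom, so Player I never plays it.
X is strictly dominated by Y (it gives Player I strictly more in every row), so Player II never plays it.
On the remaining 2×2 (Middle, Bottom vs Y, Z):
Let Player I play Middle with probability p. Expected payoff against Y: (-8)p + 1(1−p) = −9p + 1; against Z: (-4)p + (-7)(1−p) = 3p − 7.
Setting these equal: −9p + 1 = 3p − 7 ⇒ −12p = -8 ⇒ p = 2/3, and the value is (-9)·(2/3) + 1 = -5.
For Player II: with q = P(Y), equating Middle's and Bottom's payoffs gives −4q − 4 = 8q − 7 ⇒ q = 1/4.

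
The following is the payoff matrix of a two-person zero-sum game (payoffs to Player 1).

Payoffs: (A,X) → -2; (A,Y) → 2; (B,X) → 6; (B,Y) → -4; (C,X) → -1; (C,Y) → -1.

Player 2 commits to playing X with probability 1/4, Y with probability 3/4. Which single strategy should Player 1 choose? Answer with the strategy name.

A

Expected payoff of A: (1/4)·(-2) + (3/4)·2 = 1.
Expected payoff of B: (1/4)·6 + (3/4)·(-4) = -3/2.
Expected payoff of C: (1/4)·(-1) + (3/4)·(-1) = -1.
The largest is 1, so Player 1's best response is A.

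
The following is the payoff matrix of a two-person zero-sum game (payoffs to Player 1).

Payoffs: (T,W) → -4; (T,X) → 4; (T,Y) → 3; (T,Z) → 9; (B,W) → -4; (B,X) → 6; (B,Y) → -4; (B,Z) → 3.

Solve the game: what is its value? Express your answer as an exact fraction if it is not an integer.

Row minima: T → -4, B → -4; maximin = -4.
Column maxima: W → -4, X → 6, Y → 3, Z → 9; minimax = -4.
Since maximin = minimax = -4, there is a saddle point and the value is -4.

-4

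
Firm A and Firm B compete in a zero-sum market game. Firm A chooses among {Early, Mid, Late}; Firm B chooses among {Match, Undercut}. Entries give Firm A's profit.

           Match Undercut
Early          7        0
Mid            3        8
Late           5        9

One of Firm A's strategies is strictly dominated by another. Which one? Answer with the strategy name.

Mid

Late gives a strictly higher payoff than Mid against every column: 5 > 3, 9 > 8.
So Mid is strictly dominated and Firm A never plays it.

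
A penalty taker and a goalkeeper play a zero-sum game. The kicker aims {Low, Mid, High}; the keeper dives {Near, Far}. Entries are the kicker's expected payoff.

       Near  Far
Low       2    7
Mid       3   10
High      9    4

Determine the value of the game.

Row minima: Low → 2, Mid → 3, High → 4; maximin = 4.
Column maxima: Near → 9, Far → 10; minimax = 9.
4 ≠ 9, so there is no saddle point; optimal play is mixed.
Low is strictly dominated by Mid, so the kicker never plays it.
On the remaining 2×2 (Mid, High vs Near, Far):
Let the kicker play Mid with probability p. Expected payoff against Near: 3p + 9(1−p) = −6p + 9; against Far: 10p + 4(1−p) = 6p + 4.
Setting these equal: −6p + 9 = 6p + 4 ⇒ −12p = -5 ⇒ p = 5/12, and the value is (-6)·(5/12) + 9 = 13/2.
For the keeper: with q = P(Near), equating Mid's and High's payoffs gives −7q + 10 = 5q + 4 ⇒ q = 1/2.

13/2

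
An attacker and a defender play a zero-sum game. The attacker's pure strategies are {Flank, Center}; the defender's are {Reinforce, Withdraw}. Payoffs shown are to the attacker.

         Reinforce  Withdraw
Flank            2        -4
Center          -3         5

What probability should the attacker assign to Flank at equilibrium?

Row minima: Flank → -4, Center → -3; maximin = -3.
Column maxima: Reinforce → 2, Withdraw → 5; minimax = 2.
-3 ≠ 2, so there is no saddle point; optimal play is mixed.
Let the attacker play Flank with probability p. Expected payoff against Reinforce: 2p + (-3)(1−p) = 5p − 3; against Withdraw: (-4)p + 5(1−p) = −9p + 5.
Setting these equal: 5p − 3 = −9p + 5 ⇒ 14p = 8 ⇒ p = 4/7, and the value is (5)·(4/7) − 3 = -1/7.
For the defender: with q = P(Reinforce), equating Flank's and Center's payoffs gives 6q − 4 = −8q + 5 ⇒ q = 9/14.

4/7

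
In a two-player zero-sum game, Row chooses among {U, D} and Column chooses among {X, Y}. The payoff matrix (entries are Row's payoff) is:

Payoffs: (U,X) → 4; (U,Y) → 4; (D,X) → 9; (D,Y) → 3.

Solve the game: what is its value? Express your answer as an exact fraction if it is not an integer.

Row minima: U → 4, D → 3; maximin = 4.
Column maxima: X → 9, Y → 4; minimax = 4.
Since maximin = minimax = 4, there is a saddle point and the value is 4.

4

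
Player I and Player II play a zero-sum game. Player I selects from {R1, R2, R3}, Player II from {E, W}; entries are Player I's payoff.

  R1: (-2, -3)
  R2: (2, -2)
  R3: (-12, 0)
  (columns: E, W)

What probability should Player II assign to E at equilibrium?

1/8

Row minima: R1 → -3, R2 → -2, R3 → -12; maximin = -2.
Column maxima: E → 2, W → 0; minimax = 0.
-2 ≠ 0, so there is no saddle point; optimal play is mixed.
R1 is strictly dominated by R2, so Player I never plays it.
On the remaining 2×2 (R2, R3 vs E, W):
Let Player I play R2 with probability p. Expected payoff against E: 2p + (-12)(1−p) = 14p − 12; against W: (-2)p + 0(1−p) = −2p.
Setting these equal: 14p − 12 = −2p ⇒ 16p = 12 ⇒ p = 3/4, and the value is (14)·(3/4) − 12 = -3/2.
For Player II: with q = P(E), equating R2's and R3's payoffs gives 4q − 2 = −12q ⇒ q = 1/8.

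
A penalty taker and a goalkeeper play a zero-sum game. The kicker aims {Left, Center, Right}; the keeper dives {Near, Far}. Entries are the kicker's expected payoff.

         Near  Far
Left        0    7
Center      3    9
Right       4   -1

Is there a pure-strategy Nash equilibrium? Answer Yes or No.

No

Row minima: Left → 0, Center → 3, Right → -1; maximin = 3.
Column maxima: Near → 4, Far → 9; minimax = 4.
3 ≠ 4, so no pure-strategy equilibrium exists.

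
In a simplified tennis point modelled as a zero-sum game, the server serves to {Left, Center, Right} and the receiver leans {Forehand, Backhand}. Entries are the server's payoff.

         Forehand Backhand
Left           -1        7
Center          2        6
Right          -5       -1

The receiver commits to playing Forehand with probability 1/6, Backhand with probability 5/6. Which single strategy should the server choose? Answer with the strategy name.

Left

Expected payoff of Left: (1/6)·(-1) + (5/6)·7 = 17/3.
Expected payoff of Center: (1/6)·2 + (5/6)·6 = 16/3.
Expected payoff of Right: (1/6)·(-5) + (5/6)·(-1) = -5/3.
The largest is 17/3, so the server's best response is Left.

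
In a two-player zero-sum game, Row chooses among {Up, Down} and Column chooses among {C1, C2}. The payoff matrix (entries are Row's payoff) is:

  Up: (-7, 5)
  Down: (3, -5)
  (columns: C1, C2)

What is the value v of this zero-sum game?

Row minima: Up → -7, Down → -5; maximin = -5.
Column maxima: C1 → 3, C2 → 5; minimax = 3.
-5 ≠ 3, so there is no saddle point; optimal play is mixed.
Let Row play Up with probability p. Expected payoff against C1: (-7)p + 3(1−p) = −10p + 3; against C2: 5p + (-5)(1−p) = 10p − 5.
Setting these equal: −10p + 3 = 10p − 5 ⇒ −20p = -8 ⇒ p = 2/5, and the value is (-10)·(2/5) + 3 = -1.
For Column: with q = P(C1), equating Up's and Down's payoffs gives −12q + 5 = 8q − 5 ⇒ q = 1/2.

-1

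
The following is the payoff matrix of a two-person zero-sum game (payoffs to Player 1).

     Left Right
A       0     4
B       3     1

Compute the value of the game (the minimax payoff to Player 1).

2

Row minima: A → 0, B → 1; maximin = 1.
Column maxima: Left → 3, Right → 4; minimax = 3.
1 ≠ 3, so there is no saddle point; optimal play is mixed.
Let Player 1 play A with probability p. Expected payoff against Left: 0p + 3(1−p) = −3p + 3; against Right: 4p + 1(1−p) = 3p + 1.
Setting these equal: −3p + 3 = 3p + 1 ⇒ −6p = -2 ⇒ p = 1/3, and the value is (-3)·(1/3) + 3 = 2.
For Player 2: with q = P(Left), equating A's and B's payoffs gives −4q + 4 = 2q + 1 ⇒ q = 1/2.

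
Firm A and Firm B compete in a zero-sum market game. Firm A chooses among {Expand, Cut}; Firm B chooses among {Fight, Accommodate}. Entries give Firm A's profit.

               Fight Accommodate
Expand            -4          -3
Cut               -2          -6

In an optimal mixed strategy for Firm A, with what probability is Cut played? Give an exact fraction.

1/5

Row minima: Expand → -4, Cut → -6; maximin = -4.
Column maxima: Fight → -2, Accommodate → -3; minimax = -3.
-4 ≠ -3, so there is no saddle point; optimal play is mixed.
Let Firm A play Expand with probability p. Expected payoff against Fight: (-4)p + (-2)(1−p) = −2p − 2; against Accommodate: (-3)p + (-6)(1−p) = 3p − 6.
Setting these equal: −2p − 2 = 3p − 6 ⇒ −5p = -4 ⇒ p = 4/5, and the value is (-2)·(4/5) − 2 = -18/5.
For Firm B: with q = P(Fight), equating Expand's and Cut's payoffs gives −q − 3 = 4q − 6 ⇒ q = 3/5.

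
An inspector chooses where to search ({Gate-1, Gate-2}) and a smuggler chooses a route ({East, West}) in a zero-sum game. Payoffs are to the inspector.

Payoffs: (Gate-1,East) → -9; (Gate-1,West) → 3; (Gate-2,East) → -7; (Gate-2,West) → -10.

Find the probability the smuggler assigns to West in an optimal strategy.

2/15

Row minima: Gate-1 → -9, Gate-2 → -10; maximin = -9.
Column maxima: East → -7, West → 3; minimax = -7.
-9 ≠ -7, so there is no saddle point; optimal play is mixed.
Let the inspector play Gate-1 with probability p. Expected payoff against East: (-9)p + (-7)(1−p) = −2p − 7; against West: 3p + (-10)(1−p) = 13p − 10.
Setting these equal: −2p − 7 = 13p − 10 ⇒ −15p = -3 ⇒ p = 1/5, and the value is (-2)·(1/5) − 7 = -37/5.
For the smuggler: with q = P(East), equating Gate-1's and Gate-2's payoffs gives −12q + 3 = 3q − 10 ⇒ q = 13/15.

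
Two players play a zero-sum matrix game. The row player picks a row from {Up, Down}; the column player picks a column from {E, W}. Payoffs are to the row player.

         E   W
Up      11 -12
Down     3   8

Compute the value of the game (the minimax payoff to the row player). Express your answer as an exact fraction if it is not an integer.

Row minima: Up → -12, Down → 3; maximin = 3.
Column maxima: E → 11, W → 8; minimax = 8.
3 ≠ 8, so there is no saddle point; optimal play is mixed.
Let the row player play Up with probability p. Expected payoff against E: 11p + 3(1−p) = 8p + 3; against W: (-12)p + 8(1−p) = −20p + 8.
Setting these equal: 8p + 3 = −20p + 8 ⇒ 28p = 5 ⇒ p = 5/28, and the value is (8)·(5/28) + 3 = 31/7.
For the column player: with q = P(E), equating Up's and Down's payoffs gives 23q − 12 = −5q + 8 ⇒ q = 5/7.

31/7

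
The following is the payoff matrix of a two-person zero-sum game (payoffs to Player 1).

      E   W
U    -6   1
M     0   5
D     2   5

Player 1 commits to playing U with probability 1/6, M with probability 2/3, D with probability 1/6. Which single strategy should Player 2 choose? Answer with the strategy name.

If Player 2 plays E, Player 1's expected payoff is (1/6)·(-6) + (2/3)·0 + (1/6)·2 = -2/3.
If Player 2 plays W, Player 1's expected payoff is (1/6)·1 + (2/3)·5 + (1/6)·5 = 13/3.
Player 2 minimizes Player 1's payoff; the smallest is -2/3, so the best response is E.

E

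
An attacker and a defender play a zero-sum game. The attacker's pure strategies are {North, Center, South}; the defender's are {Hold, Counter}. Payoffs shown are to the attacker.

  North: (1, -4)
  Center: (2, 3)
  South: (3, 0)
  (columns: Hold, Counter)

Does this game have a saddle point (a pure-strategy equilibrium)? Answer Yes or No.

No

Row minima: North → -4, Center → 2, South → 0; maximin = 2.
Column maxima: Hold → 3, Counter → 3; minimax = 3.
2 ≠ 3, so no pure-strategy equilibrium exists.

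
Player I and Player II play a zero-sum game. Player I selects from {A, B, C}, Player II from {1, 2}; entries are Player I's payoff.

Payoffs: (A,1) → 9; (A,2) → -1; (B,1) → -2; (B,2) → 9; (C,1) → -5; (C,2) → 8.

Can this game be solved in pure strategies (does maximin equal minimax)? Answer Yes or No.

Row minima: A → -1, B → -2, C → -5; maximin = -1.
Column maxima: 1 → 9, 2 → 9; minimax = 9.
-1 ≠ 9, so no pure-strategy equilibrium exists.

No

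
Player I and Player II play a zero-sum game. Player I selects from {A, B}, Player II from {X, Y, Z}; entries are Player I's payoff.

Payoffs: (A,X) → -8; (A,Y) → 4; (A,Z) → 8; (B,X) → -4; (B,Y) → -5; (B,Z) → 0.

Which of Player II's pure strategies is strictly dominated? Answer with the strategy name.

Z

X holds Player I's payoff strictly below Z in every row: -8 < 8, -4 < 0.
So Z is strictly dominated for Player II.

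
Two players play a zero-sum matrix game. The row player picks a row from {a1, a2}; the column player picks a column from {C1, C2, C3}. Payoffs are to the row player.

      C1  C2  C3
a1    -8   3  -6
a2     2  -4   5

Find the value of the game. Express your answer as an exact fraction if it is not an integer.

Row minima: a1 → -8, a2 → -4; maximin = -4.
Column maxima: C1 → 2, C2 → 3, C3 → 5; minimax = 2.
-4 ≠ 2, so there is no saddle point; optimal play is mixed.
C3 is strictly dominated by C1 (it gives the row player strictly more in every row), so the column player never plays it.
On the remaining 2×2 (a1, a2 vs C1, C2):
Let the row player play a1 with probability p. Expected payoff against C1: (-8)p + 2(1−p) = −10p + 2; against C2: 3p + (-4)(1−p) = 7p − 4.
Setting these equal: −10p + 2 = 7p − 4 ⇒ −17p = -6 ⇒ p = 6/17, and the value is (-10)·(6/17) + 2 = -26/17.
For the column player: with q = P(C1), equating a1's and a2's payoffs gives −11q + 3 = 6q − 4 ⇒ q = 7/17.

-26/17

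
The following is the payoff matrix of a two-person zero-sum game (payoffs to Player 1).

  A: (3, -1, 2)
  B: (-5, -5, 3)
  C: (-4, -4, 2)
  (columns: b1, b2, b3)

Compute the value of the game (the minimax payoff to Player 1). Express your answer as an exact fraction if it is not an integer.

-1

Row minima: A → -1, B → -5, C → -4; maximin = -1.
Column maxima: b1 → 3, b2 → -1, b3 → 3; minimax = -1.
Since maximin = minimax = -1, there is a saddle point and the value is -1.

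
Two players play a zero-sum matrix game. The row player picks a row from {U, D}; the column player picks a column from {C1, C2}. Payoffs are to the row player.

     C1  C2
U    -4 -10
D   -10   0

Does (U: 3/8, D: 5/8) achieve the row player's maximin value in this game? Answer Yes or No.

No

Against C1 this mix gives (3/8)·(-4) + (5/8)·(-10) = -31/4.
Against C2 this mix gives (3/8)·(-10) + (5/8)·0 = -15/4.
The column player will play C1, holding the row player to -31/4. Shifting weight toward the row that does better against C1 would raise this floor (the equalizing mix achieves -25/4 against both C1 and C2), so the proposed strategy is not optimal.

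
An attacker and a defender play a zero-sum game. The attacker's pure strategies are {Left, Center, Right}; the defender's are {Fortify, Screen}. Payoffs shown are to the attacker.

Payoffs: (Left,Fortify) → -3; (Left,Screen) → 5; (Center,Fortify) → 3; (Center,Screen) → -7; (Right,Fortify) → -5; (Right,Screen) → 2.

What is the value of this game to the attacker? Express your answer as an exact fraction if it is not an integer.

-1/3

Row minima: Left → -3, Center → -7, Right → -5; maximin = -3.
Column maxima: Fortify → 3, Screen → 5; minimax = 3.
-3 ≠ 3, so there is no saddle point; optimal play is mixed.
Right is strictly dominated by Left, so the attacker never plays it.
On the remaining 2×2 (Left, Center vs Fortify, Screen):
Let the attacker play Left with probability p. Expected payoff against Fortify: (-3)p + 3(1−p) = −6p + 3; against Screen: 5p + (-7)(1−p) = 12p − 7.
Setting these equal: −6p + 3 = 12p − 7 ⇒ −18p = -10 ⇒ p = 5/9, and the value is (-6)·(5/9) + 3 = -1/3.
For the defender: with q = P(Fortify), equating Left's and Center's payoffs gives −8q + 5 = 10q − 7 ⇒ q = 2/3.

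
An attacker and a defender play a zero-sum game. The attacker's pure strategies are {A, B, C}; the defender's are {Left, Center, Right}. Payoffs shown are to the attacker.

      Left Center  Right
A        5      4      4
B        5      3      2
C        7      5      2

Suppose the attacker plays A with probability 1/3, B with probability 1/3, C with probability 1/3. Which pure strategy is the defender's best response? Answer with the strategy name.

If the defender plays Left, the attacker's expected payoff is (1/3)·5 + (1/3)·5 + (1/3)·7 = 17/3.
If the defender plays Center, the attacker's expected payoff is (1/3)·4 + (1/3)·3 + (1/3)·5 = 4.
If the defender plays Right, the attacker's expected payoff is (1/3)·4 + (1/3)·2 + (1/3)·2 = 8/3.
The defender minimizes the attacker's payoff; the smallest is 8/3, so the best response is Right.

Right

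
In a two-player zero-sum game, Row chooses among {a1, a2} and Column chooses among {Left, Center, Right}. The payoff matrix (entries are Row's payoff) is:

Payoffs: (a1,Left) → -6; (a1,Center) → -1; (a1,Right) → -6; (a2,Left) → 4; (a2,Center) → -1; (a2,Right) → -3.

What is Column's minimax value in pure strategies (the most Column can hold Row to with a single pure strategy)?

-3

Column maxima: Left → 4, Center → -1, Right → -3.
The smallest of these is -3.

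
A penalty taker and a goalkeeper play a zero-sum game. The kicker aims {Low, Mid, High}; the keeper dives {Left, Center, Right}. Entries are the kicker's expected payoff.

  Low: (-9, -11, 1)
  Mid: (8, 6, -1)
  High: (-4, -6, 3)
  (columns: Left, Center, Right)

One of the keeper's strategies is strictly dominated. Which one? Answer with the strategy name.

Left

Center holds the kicker's payoff strictly below Left in every row: -11 < -9, 6 < 8, -6 < -4.
So Left is strictly dominated for the keeper.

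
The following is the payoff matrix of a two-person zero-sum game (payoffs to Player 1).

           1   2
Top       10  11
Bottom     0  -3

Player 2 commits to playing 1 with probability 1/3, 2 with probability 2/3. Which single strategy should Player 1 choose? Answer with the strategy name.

Top

Expected payoff of Top: (1/3)·10 + (2/3)·11 = 32/3.
Expected payoff of Bottom: (1/3)·0 + (2/3)·(-3) = -2.
The largest is 32/3, so Player 1's best response is Top.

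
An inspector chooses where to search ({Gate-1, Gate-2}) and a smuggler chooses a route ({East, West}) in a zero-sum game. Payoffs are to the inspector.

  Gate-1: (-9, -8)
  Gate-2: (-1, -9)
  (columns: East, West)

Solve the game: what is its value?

-73/9

Row minima: Gate-1 → -9, Gate-2 → -9; maximin = -9.
Column maxima: East → -1, West → -8; minimax = -8.
-9 ≠ -8, so there is no saddle point; optimal play is mixed.
Let the inspector play Gate-1 with probability p. Expected payoff against East: (-9)p + (-1)(1−p) = −8p − 1; against West: (-8)p + (-9)(1−p) = p − 9.
Setting these equal: −8p − 1 = p − 9 ⇒ −9p = -8 ⇒ p = 8/9, and the value is (-8)·(8/9) − 1 = -73/9.
For the smuggler: with q = P(East), equating Gate-1's and Gate-2's payoffs gives −q − 8 = 8q − 9 ⇒ q = 1/9.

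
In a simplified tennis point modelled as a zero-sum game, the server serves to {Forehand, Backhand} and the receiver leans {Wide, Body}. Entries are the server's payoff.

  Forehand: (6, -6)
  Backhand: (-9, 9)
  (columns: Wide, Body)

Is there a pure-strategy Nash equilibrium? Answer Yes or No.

No

Row minima: Forehand → -6, Backhand → -9; maximin = -6.
Column maxima: Wide → 6, Body → 9; minimax = 6.
-6 ≠ 6, so no pure-strategy equilibrium exists.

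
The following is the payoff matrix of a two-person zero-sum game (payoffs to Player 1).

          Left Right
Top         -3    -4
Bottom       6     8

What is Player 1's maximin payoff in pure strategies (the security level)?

Row minima: Top → -4, Bottom → 6.
The best of these is 6.

6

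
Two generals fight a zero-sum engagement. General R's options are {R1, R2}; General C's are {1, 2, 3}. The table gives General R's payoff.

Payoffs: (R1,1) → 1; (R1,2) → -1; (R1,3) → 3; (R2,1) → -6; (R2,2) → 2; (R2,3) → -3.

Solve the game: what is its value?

-2/5

Row minima: R1 → -1, R2 → -6; maximin = -1.
Column maxima: 1 → 1, 2 → 2, 3 → 3; minimax = 1.
-1 ≠ 1, so there is no saddle point; optimal play is mixed.
3 is strictly dominated by 1 (it gives General R strictly more in every row), so General C never plays it.
On the remaining 2×2 (R1, R2 vs 1, 2):
Let General R play R1 with probability p. Expected payoff against 1: 1p + (-6)(1−p) = 7p − 6; against 2: (-1)p + 2(1−p) = −3p + 2.
Setting these equal: 7p − 6 = −3p + 2 ⇒ 10p = 8 ⇒ p = 4/5, and the value is (7)·(4/5) − 6 = -2/5.
For General C: with q = P(1), equating R1's and R2's payoffs gives 2q − 1 = −8q + 2 ⇒ q = 3/10.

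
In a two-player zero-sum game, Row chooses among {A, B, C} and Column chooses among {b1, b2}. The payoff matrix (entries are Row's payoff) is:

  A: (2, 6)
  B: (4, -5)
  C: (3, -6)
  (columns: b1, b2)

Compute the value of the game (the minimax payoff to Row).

34/13

Row minima: A → 2, B → -5, C → -6; maximin = 2.
Column maxima: b1 → 4, b2 → 6; minimax = 4.
2 ≠ 4, so there is no saddle point; optimal play is mixed.
C is strictly dominated by B, so Row never plays it.
On the remaining 2×2 (A, B vs b1, b2):
Let Row play A with probability p. Expected payoff against b1: 2p + 4(1−p) = −2p + 4; against b2: 6p + (-5)(1−p) = 11p − 5.
Setting these equal: −2p + 4 = 11p − 5 ⇒ −13p = -9 ⇒ p = 9/13, and the value is (-2)·(9/13) + 4 = 34/13.
For Column: with q = P(b1), equating A's and B's payoffs gives −4q + 6 = 9q − 5 ⇒ q = 11/13.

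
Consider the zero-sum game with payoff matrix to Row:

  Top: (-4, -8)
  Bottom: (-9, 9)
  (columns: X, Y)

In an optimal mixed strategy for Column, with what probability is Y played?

5/22

Row minima: Top → -8, Bottom → -9; maximin = -8.
Column maxima: X → -4, Y → 9; minimax = -4.
-8 ≠ -4, so there is no saddle point; optimal play is mixed.
Let Row play Top with probability p. Expected payoff against X: (-4)p + (-9)(1−p) = 5p − 9; against Y: (-8)p + 9(1−p) = −17p + 9.
Setting these equal: 5p − 9 = −17p + 9 ⇒ 22p = 18 ⇒ p = 9/11, and the value is (5)·(9/11) − 9 = -54/11.
For Column: with q = P(X), equating Top's and Bottom's payoffs gives 4q − 8 = −18q + 9 ⇒ q = 17/22.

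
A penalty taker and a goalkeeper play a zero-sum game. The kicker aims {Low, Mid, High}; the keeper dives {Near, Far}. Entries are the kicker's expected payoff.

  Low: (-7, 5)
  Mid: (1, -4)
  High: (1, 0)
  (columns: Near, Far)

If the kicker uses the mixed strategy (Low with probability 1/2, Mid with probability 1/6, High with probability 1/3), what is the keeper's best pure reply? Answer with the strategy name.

If the keeper plays Near, the kicker's expected payoff is (1/2)·(-7) + (1/6)·1 + (1/3)·1 = -3.
If the keeper plays Far, the kicker's expected payoff is (1/2)·5 + (1/6)·(-4) + (1/3)·0 = 11/6.
The keeper minimizes the kicker's payoff; the smallest is -3, so the best response is Near.

Near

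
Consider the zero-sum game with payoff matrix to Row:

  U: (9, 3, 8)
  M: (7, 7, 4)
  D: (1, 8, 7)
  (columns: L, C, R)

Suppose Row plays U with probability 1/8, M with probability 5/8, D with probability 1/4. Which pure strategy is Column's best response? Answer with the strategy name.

If Column plays L, Row's expected payoff is (1/8)·9 + (5/8)·7 + (1/4)·1 = 23/4.
If Column plays C, Row's expected payoff is (1/8)·3 + (5/8)·7 + (1/4)·8 = 27/4.
If Column plays R, Row's expected payoff is (1/8)·8 + (5/8)·4 + (1/4)·7 = 21/4.
Column minimizes Row's payoff; the smallest is 21/4, so the best response is R.

R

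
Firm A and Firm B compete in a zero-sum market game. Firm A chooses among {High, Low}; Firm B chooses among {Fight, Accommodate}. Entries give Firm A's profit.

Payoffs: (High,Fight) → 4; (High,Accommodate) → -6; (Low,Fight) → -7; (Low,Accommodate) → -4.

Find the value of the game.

Row minima: High → -6, Low → -7; maximin = -6.
Column maxima: Fight → 4, Accommodate → -4; minimax = -4.
-6 ≠ -4, so there is no saddle point; optimal play is mixed.
Let Firm A play High with probability p. Expected payoff against Fight: 4p + (-7)(1−p) = 11p − 7; against Accommodate: (-6)p + (-4)(1−p) = −2p − 4.
Setting these equal: 11p − 7 = −2p − 4 ⇒ 13p = 3 ⇒ p = 3/13, and the value is (11)·(3/13) − 7 = -58/13.
For Firm B: with q = P(Fight), equating High's and Low's payoffs gives 10q − 6 = −3q − 4 ⇒ q = 2/13.

-58/13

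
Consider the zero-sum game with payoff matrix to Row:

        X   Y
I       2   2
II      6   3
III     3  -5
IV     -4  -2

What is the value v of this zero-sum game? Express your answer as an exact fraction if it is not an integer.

Row minima: I → 2, II → 3, III → -5, IV → -4; maximin = 3.
Column maxima: X → 6, Y → 3; minimax = 3.
Since maximin = minimax = 3, there is a saddle point and the value is 3.

3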